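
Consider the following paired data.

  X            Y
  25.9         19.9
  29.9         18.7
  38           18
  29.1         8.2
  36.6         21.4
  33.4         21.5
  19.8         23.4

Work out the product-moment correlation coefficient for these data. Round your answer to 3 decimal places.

-0.115

n = 7, ΣX = 212.7, ΣY = 131.1, ΣX² = 6702.79, ΣY² = 2604.71, ΣXY = 3961.82
nΣXY − ΣXΣY = 27732.74 − 27884.97 = -152.23
nΣX² − (ΣX)² = 46919.53 − 45241.29 = 1678.24; nΣY² − (ΣY)² = 18232.97 − 17187.21 = 1045.76
r = -152.23 / √(1678.24 × 1045.76) = -152.23 / 1324.7778 ≈ -0.115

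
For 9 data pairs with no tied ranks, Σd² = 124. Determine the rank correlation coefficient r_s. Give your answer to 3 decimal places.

ρ = 1 − 6Σd² / [n(n²−1)] = 1 − 6×124 / (9×80)
  = 1 − 744/720 = 1 − 1.0333 ≈ -0.033

-0.033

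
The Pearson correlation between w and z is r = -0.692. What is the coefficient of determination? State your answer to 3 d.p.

r² = (-0.692)² = 0.479

0.479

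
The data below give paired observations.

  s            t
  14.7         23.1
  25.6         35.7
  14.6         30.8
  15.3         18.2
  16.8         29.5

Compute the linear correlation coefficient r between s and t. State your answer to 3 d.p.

n = 5, Σs = 87, Σt = 137.3, Σs² = 1600.94, Σt² = 3958.23, Σst = 2477.23
nΣst − ΣsΣt = 12386.15 − 11945.1 = 441.05
nΣs² − (Σs)² = 8004.7 − 7569 = 435.7; nΣt² − (Σt)² = 19791.15 − 18851.29 = 939.86
r = 441.05 / √(435.7 × 939.86) = 441.05 / 639.9195 ≈ 0.689

0.689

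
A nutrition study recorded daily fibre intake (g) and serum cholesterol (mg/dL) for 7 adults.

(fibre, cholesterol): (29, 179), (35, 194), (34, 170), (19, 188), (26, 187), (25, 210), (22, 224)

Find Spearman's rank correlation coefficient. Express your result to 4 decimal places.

Rank fibre: 5, 7, 6, 1, 4, 3, 2
Rank cholesterol: 2, 5, 1, 4, 3, 6, 7
d = rank(fibre) − rank(cholesterol): 3, 2, 5, -3, 1, -3, -5; Σd² = 82
ρ = 1 − 6Σd² / [n(n²−1)] = 1 − 6×82 / (7×48) = 1 − 492/336 ≈ -0.4643

-0.4643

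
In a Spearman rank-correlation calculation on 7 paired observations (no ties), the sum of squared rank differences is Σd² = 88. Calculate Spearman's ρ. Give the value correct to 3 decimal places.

-0.571

ρ = 1 − 6Σd² / [n(n²−1)] = 1 − 6×88 / (7×48)
  = 1 − 528/336 = 1 − 1.5714 ≈ -0.571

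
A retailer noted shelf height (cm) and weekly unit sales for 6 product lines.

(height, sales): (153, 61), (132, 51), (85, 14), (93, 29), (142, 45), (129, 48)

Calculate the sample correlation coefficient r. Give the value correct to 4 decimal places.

n = 6, Σx = 734, Σy = 248, Σx² = 93512, Σy² = 11688, Σxy = 32534
nΣxy − ΣxΣy = 195204 − 182032 = 13172
nΣx² − (Σx)² = 561072 − 538756 = 22316; nΣy² − (Σy)² = 70128 − 61504 = 8624
r = 13172 / √(22316 × 8624) = 13172 / 13872.7497 ≈ 0.9495

0.9495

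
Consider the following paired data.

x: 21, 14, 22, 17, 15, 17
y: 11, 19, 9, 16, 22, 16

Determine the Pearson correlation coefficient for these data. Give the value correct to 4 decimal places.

-0.9528

n = 6, Σx = 106, Σy = 93, Σx² = 1924, Σy² = 1559, Σxy = 1569
nΣxy − ΣxΣy = 9414 − 9858 = -444
nΣx² − (Σx)² = 11544 − 11236 = 308; nΣy² − (Σy)² = 9354 − 8649 = 705
r = -444 / √(308 × 705) = -444 / 465.9828 ≈ -0.9528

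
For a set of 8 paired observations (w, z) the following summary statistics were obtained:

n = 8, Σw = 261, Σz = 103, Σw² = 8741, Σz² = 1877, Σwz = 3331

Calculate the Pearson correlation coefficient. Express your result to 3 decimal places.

r = (nΣwz − ΣwΣz) / √[(nΣw² − (Σw)²)(nΣz² − (Σz)²)]
Numerator: 8×3331 − 261×103 = -235
Denominator: √[(69928 − 68121)(15016 − 10609)] = √[1807 × 4407] = 2821.9584
r = -235 / 2821.9584 ≈ -0.083

-0.083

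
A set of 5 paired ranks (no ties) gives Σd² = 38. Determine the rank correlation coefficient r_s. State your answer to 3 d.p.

ρ = 1 − 6Σd² / [n(n²−1)] = 1 − 6×38 / (5×24)
  = 1 − 228/120 = 1 − 1.9000 ≈ -0.900

-0.900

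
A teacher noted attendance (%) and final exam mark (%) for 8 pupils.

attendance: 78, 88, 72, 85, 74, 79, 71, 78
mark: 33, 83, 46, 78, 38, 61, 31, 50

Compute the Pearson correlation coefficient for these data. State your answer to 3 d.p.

0.890

n = 8, Σx = 625, Σy = 420, Σx² = 49079, Σy² = 24804, Σxy = 33552
nΣxy − ΣxΣy = 268416 − 262500 = 5916
nΣx² − (Σx)² = 392632 − 390625 = 2007; nΣy² − (Σy)² = 198432 − 176400 = 22032
r = 5916 / √(2007 × 22032) = 5916 / 6649.6785 ≈ 0.890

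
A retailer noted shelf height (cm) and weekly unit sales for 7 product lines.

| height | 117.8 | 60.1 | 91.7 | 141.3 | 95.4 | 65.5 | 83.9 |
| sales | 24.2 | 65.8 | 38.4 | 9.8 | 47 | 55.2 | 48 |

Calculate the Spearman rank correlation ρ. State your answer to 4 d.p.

Rank height: 6, 1, 4, 7, 5, 2, 3
Rank sales: 2, 7, 3, 1, 4, 6, 5
d = rank(height) − rank(sales): 4, -6, 1, 6, 1, -4, -2; Σd² = 110
ρ = 1 − 6Σd² / [n(n²−1)] = 1 − 6×110 / (7×48) = 1 − 660/336 ≈ -0.9643

-0.9643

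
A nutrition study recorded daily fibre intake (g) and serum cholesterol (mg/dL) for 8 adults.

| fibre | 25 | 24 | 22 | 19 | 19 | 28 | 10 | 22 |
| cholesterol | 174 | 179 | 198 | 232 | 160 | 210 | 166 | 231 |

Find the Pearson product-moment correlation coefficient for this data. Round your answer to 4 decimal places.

0.3051

n = 8, Σx = 169, Σy = 1550, Σx² = 3775, Σy² = 305962, Σxy = 33072
nΣxy − ΣxΣy = 264576 − 261950 = 2626
nΣx² − (Σx)² = 30200 − 28561 = 1639; nΣy² − (Σy)² = 2447696 − 2402500 = 45196
r = 2626 / √(1639 × 45196) = 2626 / 8606.7557 ≈ 0.3051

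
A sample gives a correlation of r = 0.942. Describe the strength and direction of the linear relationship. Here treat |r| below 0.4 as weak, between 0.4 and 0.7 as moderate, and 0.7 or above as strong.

strong positive

r = 0.942 > 0 so the relationship is positive.
|r| = 0.942, which falls in the strong range.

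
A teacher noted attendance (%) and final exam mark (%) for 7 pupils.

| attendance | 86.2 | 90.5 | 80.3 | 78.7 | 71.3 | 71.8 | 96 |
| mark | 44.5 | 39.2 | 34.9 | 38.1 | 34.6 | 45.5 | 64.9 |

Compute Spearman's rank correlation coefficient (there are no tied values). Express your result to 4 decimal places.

0.5714

Rank attendance: 5, 6, 4, 3, 1, 2, 7
Rank mark: 5, 4, 2, 3, 1, 6, 7
d = rank(attendance) − rank(mark): 0, 2, 2, 0, 0, -4, 0; Σd² = 24
ρ = 1 − 6Σd² / [n(n²−1)] = 1 − 6×24 / (7×48) = 1 − 144/336 ≈ 0.5714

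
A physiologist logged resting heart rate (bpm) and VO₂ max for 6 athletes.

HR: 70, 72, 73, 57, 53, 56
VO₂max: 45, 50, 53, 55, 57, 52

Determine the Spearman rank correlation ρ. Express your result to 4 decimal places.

-0.4857

Rank HR: 4, 5, 6, 3, 1, 2
Rank VO₂max: 1, 2, 4, 5, 6, 3
d = rank(HR) − rank(VO₂max): 3, 3, 2, -2, -5, -1; Σd² = 52
ρ = 1 − 6Σd² / [n(n²−1)] = 1 − 6×52 / (6×35) = 1 − 312/210 ≈ -0.4857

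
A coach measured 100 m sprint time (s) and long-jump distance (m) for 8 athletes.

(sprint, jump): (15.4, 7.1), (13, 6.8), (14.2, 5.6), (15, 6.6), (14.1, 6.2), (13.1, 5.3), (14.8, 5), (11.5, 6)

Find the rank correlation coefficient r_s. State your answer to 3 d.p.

0.214

Rank sprint: 8, 2, 5, 7, 4, 3, 6, 1
Rank jump: 8, 7, 3, 6, 5, 2, 1, 4
d = rank(sprint) − rank(jump): 0, -5, 2, 1, -1, 1, 5, -3; Σd² = 66
ρ = 1 − 6Σd² / [n(n²−1)] = 1 − 6×66 / (8×63) = 1 − 396/504 ≈ 0.214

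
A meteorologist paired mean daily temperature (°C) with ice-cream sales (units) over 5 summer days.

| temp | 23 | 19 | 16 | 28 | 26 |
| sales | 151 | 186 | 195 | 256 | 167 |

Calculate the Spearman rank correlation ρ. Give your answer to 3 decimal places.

Rank temp: 3, 2, 1, 5, 4
Rank sales: 1, 3, 4, 5, 2
d = rank(temp) − rank(sales): 2, -1, -3, 0, 2; Σd² = 18
ρ = 1 − 6Σd² / [n(n²−1)] = 1 − 6×18 / (5×24) = 1 − 108/120 ≈ 0.100

0.100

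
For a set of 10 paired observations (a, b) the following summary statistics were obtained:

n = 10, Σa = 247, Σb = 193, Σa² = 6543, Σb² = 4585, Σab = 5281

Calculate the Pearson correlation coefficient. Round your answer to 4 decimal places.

r = (nΣab − ΣaΣb) / √[(nΣa² − (Σa)²)(nΣb² − (Σb)²)]
Numerator: 10×5281 − 247×193 = 5139
Denominator: √[(65430 − 61009)(45850 − 37249)] = √[4421 × 8601] = 6166.4431
r = 5139 / 6166.4431 ≈ 0.8334

0.8334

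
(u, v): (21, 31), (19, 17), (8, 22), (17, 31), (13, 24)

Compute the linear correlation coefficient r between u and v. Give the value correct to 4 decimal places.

0.3117

n = 5, Σu = 78, Σv = 125, Σu² = 1324, Σv² = 3271, Σuv = 1989
nΣuv − ΣuΣv = 9945 − 9750 = 195
nΣu² − (Σu)² = 6620 − 6084 = 536; nΣv² − (Σv)² = 16355 − 15625 = 730
r = 195 / √(536 × 730) = 195 / 625.5238 ≈ 0.3117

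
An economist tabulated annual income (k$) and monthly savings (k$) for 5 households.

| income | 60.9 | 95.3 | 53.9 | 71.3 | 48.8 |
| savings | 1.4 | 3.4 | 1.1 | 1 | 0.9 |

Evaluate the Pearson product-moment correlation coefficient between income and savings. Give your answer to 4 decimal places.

0.8923

n = 5, Σx = 330.2, Σy = 7.8, Σx² = 23161.24, Σy² = 16.54, Σxy = 583.79
nΣxy − ΣxΣy = 2918.95 − 2575.56 = 343.39
nΣx² − (Σx)² = 115806.2 − 109032.04 = 6774.16; nΣy² − (Σy)² = 82.7 − 60.84 = 21.86
r = 343.39 / √(6774.16 × 21.86) = 343.39 / 384.8157 ≈ 0.8923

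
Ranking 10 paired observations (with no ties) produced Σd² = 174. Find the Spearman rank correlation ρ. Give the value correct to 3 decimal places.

ρ = 1 − 6Σd² / [n(n²−1)] = 1 − 6×174 / (10×99)
  = 1 − 1044/990 = 1 − 1.0545 ≈ -0.055

-0.055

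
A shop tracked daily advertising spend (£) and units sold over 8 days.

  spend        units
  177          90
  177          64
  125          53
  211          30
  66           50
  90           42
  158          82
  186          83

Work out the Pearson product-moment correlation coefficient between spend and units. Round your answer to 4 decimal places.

0.2886

n = 8, Σx = 1190, Σy = 494, Σx² = 194820, Σy² = 33782, Σxy = 75687
nΣxy − ΣxΣy = 605496 − 587860 = 17636
nΣx² − (Σx)² = 1558560 − 1416100 = 142460; nΣy² − (Σy)² = 270256 − 244036 = 26220
r = 17636 / √(142460 × 26220) = 17636 / 61117.1105 ≈ 0.2886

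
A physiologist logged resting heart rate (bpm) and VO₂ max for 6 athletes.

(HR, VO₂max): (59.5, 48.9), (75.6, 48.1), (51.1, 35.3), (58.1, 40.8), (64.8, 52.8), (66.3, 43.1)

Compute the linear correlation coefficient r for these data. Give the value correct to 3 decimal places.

0.637

n = 6, Σx = 375.4, Σy = 269, Σx² = 23837.16, Σy² = 12261, Σxy = 16999.19
nΣxy − ΣxΣy = 101995.14 − 100982.6 = 1012.54
nΣx² − (Σx)² = 143022.96 − 140925.16 = 2097.8; nΣy² − (Σy)² = 73566 − 72361 = 1205
r = 1012.54 / √(2097.8 × 1205) = 1012.54 / 1589.9211 ≈ 0.637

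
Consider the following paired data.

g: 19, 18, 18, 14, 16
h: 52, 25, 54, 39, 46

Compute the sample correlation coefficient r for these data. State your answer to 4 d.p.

n = 5, Σg = 85, Σh = 216, Σg² = 1461, Σh² = 9882, Σgh = 3692
nΣgh − ΣgΣh = 18460 − 18360 = 100
nΣg² − (Σg)² = 7305 − 7225 = 80; nΣh² − (Σh)² = 49410 − 46656 = 2754
r = 100 / √(80 × 2754) = 100 / 469.3826 ≈ 0.2130

0.2130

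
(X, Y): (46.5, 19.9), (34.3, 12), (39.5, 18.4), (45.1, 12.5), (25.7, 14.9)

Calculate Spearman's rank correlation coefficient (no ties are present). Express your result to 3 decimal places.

Rank X: 5, 2, 3, 4, 1
Rank Y: 5, 1, 4, 2, 3
d = rank(X) − rank(Y): 0, 1, -1, 2, -2; Σd² = 10
ρ = 1 − 6Σd² / [n(n²−1)] = 1 − 6×10 / (5×24) = 1 − 60/120 ≈ 0.500

0.500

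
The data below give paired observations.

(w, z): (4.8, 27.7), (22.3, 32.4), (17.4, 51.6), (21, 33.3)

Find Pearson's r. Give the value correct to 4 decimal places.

0.3102

n = 4, Σw = 65.5, Σz = 145, Σw² = 1264.09, Σz² = 5588.5, Σwz = 2452.62
nΣwz − ΣwΣz = 9810.48 − 9497.5 = 312.98
nΣw² − (Σw)² = 5056.36 − 4290.25 = 766.11; nΣz² − (Σz)² = 22354 − 21025 = 1329
r = 312.98 / √(766.11 × 1329) = 312.98 / 1009.0392 ≈ 0.3102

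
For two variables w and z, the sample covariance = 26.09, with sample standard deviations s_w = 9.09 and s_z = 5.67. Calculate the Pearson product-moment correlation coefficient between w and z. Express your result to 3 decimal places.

0.506

r = Cov(w,z) / (s_w · s_z) = 26.09 / (9.09 × 5.67)
  = 26.09 / 51.5403 ≈ 0.506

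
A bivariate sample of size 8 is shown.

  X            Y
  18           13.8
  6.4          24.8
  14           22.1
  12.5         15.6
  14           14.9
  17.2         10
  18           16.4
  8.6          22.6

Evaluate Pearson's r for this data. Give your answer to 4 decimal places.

n = 8, ΣX = 108.7, ΣY = 140.2, ΣX² = 1607.01, ΣY² = 2638.98, ΣXY = 1781.68
nΣXY − ΣXΣY = 14253.44 − 15239.74 = -986.3
nΣX² − (ΣX)² = 12856.08 − 11815.69 = 1040.39; nΣY² − (ΣY)² = 21111.84 − 19656.04 = 1455.8
r = -986.3 / √(1040.39 × 1455.8) = -986.3 / 1230.6908 ≈ -0.8014

-0.8014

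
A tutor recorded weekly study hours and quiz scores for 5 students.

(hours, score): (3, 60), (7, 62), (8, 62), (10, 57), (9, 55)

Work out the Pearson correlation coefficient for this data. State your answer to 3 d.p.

-0.458

n = 5, Σx = 37, Σy = 296, Σx² = 303, Σy² = 17562, Σxy = 2175
nΣxy − ΣxΣy = 10875 − 10952 = -77
nΣx² − (Σx)² = 1515 − 1369 = 146; nΣy² − (Σy)² = 87810 − 87616 = 194
r = -77 / √(146 × 194) = -77 / 168.2974 ≈ -0.458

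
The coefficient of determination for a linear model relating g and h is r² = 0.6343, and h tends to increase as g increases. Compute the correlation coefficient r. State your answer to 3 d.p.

0.796

|r| = √0.6343 = 0.796
The association is positive, so r = 0.796.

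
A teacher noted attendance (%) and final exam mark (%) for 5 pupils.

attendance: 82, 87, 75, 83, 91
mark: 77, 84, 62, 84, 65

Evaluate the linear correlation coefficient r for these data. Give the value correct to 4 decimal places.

n = 5, Σx = 418, Σy = 372, Σx² = 35088, Σy² = 28110, Σxy = 31159
nΣxy − ΣxΣy = 155795 − 155496 = 299
nΣx² − (Σx)² = 175440 − 174724 = 716; nΣy² − (Σy)² = 140550 − 138384 = 2166
r = 299 / √(716 × 2166) = 299 / 1245.3337 ≈ 0.2401

0.2401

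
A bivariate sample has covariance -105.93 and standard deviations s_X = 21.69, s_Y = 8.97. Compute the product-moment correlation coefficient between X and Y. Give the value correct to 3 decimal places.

r = Cov(X,Y) / (s_X · s_Y) = -105.93 / (21.69 × 8.97)
  = -105.93 / 194.5593 ≈ -0.544

-0.544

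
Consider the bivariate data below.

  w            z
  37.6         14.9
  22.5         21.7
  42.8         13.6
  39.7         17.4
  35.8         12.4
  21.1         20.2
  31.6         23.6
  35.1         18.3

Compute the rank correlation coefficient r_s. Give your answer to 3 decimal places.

-0.738

Rank w: 6, 2, 8, 7, 5, 1, 3, 4
Rank z: 3, 7, 2, 4, 1, 6, 8, 5
d = rank(w) − rank(z): 3, -5, 6, 3, 4, -5, -5, -1; Σd² = 146
ρ = 1 − 6Σd² / [n(n²−1)] = 1 − 6×146 / (8×63) = 1 − 876/504 ≈ -0.738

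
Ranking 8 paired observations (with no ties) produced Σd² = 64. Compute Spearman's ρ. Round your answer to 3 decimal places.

ρ = 1 − 6Σd² / [n(n²−1)] = 1 − 6×64 / (8×63)
  = 1 − 384/504 = 1 − 0.7619 ≈ 0.238

0.238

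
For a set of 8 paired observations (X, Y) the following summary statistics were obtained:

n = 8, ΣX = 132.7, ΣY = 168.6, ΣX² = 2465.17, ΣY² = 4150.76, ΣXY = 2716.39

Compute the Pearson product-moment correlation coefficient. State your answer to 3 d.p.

-0.202

r = (nΣXY − ΣXΣY) / √[(nΣX² − (ΣX)²)(nΣY² − (ΣY)²)]
Numerator: 8×2716.39 − 132.7×168.6 = -642.1
Denominator: √[(19721.36 − 17609.29)(33206.08 − 28425.96)] = √[2112.07 × 4780.12] = 3177.4122
r = -642.1 / 3177.4122 ≈ -0.202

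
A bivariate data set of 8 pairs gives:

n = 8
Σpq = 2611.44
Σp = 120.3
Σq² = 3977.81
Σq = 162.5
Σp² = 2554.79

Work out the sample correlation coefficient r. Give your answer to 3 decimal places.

0.236

r = (nΣpq − ΣpΣq) / √[(nΣp² − (Σp)²)(nΣq² − (Σq)²)]
Numerator: 8×2611.44 − 120.3×162.5 = 1342.77
Denominator: √[(20438.32 − 14472.09)(31822.48 − 26406.25)] = √[5966.23 × 5416.23] = 5684.5821
r = 1342.77 / 5684.5821 ≈ 0.236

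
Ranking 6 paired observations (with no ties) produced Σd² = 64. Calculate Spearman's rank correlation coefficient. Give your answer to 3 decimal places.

-0.829

ρ = 1 − 6Σd² / [n(n²−1)] = 1 − 6×64 / (6×35)
  = 1 − 384/210 = 1 − 1.8286 ≈ -0.829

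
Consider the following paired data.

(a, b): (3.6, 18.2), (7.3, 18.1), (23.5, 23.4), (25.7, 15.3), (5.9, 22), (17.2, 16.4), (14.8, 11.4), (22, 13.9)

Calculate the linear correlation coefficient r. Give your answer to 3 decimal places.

-0.223

n = 8, Σa = 120, Σb = 138.7, Σa² = 2312.68, Σb² = 2516.63, Σab = 2027.16
nΣab − ΣaΣb = 16217.28 − 16644 = -426.72
nΣa² − (Σa)² = 18501.44 − 14400 = 4101.44; nΣb² − (Σb)² = 20133.04 − 19237.69 = 895.35
r = -426.72 / √(4101.44 × 895.35) = -426.72 / 1916.3049 ≈ -0.223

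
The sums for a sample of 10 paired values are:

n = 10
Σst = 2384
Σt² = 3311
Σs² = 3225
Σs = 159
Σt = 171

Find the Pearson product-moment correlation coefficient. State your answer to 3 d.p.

-0.645

r = (nΣst − ΣsΣt) / √[(nΣs² − (Σs)²)(nΣt² − (Σt)²)]
Numerator: 10×2384 − 159×171 = -3349
Denominator: √[(32250 − 25281)(33110 − 29241)] = √[6969 × 3869] = 5192.5967
r = -3349 / 5192.5967 ≈ -0.645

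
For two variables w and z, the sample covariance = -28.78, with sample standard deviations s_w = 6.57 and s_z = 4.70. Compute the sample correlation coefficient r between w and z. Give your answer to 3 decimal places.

-0.932

r = Cov(w,z) / (s_w · s_z) = -28.78 / (6.57 × 4.70)
  = -28.78 / 30.8790 ≈ -0.932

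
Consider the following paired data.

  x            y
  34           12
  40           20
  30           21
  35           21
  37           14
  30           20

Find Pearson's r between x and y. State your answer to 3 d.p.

n = 6, Σx = 206, Σy = 108, Σx² = 7150, Σy² = 2022, Σxy = 3691
nΣxy − ΣxΣy = 22146 − 22248 = -102
nΣx² − (Σx)² = 42900 − 42436 = 464; nΣy² − (Σy)² = 12132 − 11664 = 468
r = -102 / √(464 × 468) = -102 / 465.9957 ≈ -0.219

-0.219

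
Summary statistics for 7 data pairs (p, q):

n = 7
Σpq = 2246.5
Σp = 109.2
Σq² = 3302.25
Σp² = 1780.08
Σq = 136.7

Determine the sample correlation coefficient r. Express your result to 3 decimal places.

r = (nΣpq − ΣpΣq) / √[(nΣp² − (Σp)²)(nΣq² − (Σq)²)]
Numerator: 7×2246.5 − 109.2×136.7 = 797.86
Denominator: √[(12460.56 − 11924.64)(23115.75 − 18686.89)] = √[535.92 × 4428.86] = 1540.6215
r = 797.86 / 1540.6215 ≈ 0.518

0.518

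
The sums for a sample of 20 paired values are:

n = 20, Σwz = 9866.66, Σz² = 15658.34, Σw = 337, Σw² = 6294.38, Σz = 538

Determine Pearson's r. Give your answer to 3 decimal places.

0.938

r = (nΣwz − ΣwΣz) / √[(nΣw² − (Σw)²)(nΣz² − (Σz)²)]
Numerator: 20×9866.66 − 337×538 = 16027.2
Denominator: √[(125887.6 − 113569)(313166.8 − 289444)] = √[12318.6 × 23722.8] = 17094.7853
r = 16027.2 / 17094.7853 ≈ 0.938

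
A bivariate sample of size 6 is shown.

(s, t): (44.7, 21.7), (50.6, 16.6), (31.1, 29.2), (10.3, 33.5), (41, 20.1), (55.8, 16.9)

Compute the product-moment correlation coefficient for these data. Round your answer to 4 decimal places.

-0.9590

n = 6, Σs = 233.5, Σt = 138, Σs² = 10426.39, Σt² = 3410.96, Σst = 4830.24
nΣst − ΣsΣt = 28981.44 − 32223 = -3241.56
nΣs² − (Σs)² = 62558.34 − 54522.25 = 8036.09; nΣt² − (Σt)² = 20465.76 − 19044 = 1421.76
r = -3241.56 / √(8036.09 × 1421.76) = -3241.56 / 3380.1466 ≈ -0.9590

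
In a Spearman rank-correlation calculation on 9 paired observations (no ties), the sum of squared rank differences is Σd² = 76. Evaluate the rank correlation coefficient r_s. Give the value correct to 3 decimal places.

0.367

ρ = 1 − 6Σd² / [n(n²−1)] = 1 − 6×76 / (9×80)
  = 1 − 456/720 = 1 − 0.6333 ≈ 0.367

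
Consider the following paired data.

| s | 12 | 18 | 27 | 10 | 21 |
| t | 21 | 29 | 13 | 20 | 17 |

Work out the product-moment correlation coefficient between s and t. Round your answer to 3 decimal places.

n = 5, Σs = 88, Σt = 100, Σs² = 1738, Σt² = 2140, Σst = 1682
nΣst − ΣsΣt = 8410 − 8800 = -390
nΣs² − (Σs)² = 8690 − 7744 = 946; nΣt² − (Σt)² = 10700 − 10000 = 700
r = -390 / √(946 × 700) = -390 / 813.7567 ≈ -0.479

-0.479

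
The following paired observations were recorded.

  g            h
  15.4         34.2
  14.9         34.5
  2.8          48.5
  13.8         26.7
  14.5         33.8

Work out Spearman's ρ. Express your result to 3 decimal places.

Rank g: 5, 4, 1, 2, 3
Rank h: 3, 4, 5, 1, 2
d = rank(g) − rank(h): 2, 0, -4, 1, 1; Σd² = 22
ρ = 1 − 6Σd² / [n(n²−1)] = 1 − 6×22 / (5×24) = 1 − 132/120 ≈ -0.100

-0.100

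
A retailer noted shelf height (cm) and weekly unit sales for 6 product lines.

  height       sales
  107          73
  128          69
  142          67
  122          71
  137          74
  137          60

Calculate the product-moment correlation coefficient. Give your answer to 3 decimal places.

-0.487

n = 6, Σx = 773, Σy = 414, Σx² = 100419, Σy² = 28696, Σxy = 53177
nΣxy − ΣxΣy = 319062 − 320022 = -960
nΣx² − (Σx)² = 602514 − 597529 = 4985; nΣy² − (Σy)² = 172176 − 171396 = 780
r = -960 / √(4985 × 780) = -960 / 1971.8773 ≈ -0.487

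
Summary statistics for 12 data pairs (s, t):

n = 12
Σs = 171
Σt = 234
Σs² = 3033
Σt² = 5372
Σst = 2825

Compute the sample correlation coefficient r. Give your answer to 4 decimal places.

r = (nΣst − ΣsΣt) / √[(nΣs² − (Σs)²)(nΣt² − (Σt)²)]
Numerator: 12×2825 − 171×234 = -6114
Denominator: √[(36396 − 29241)(64464 − 54756)] = √[7155 × 9708] = 8334.3110
r = -6114 / 8334.3110 ≈ -0.7336

-0.7336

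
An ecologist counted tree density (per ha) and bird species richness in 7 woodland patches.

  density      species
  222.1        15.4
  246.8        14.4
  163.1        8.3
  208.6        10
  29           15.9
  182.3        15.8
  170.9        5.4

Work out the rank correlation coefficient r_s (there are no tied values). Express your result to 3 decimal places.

Rank density: 6, 7, 2, 5, 1, 4, 3
Rank species: 5, 4, 2, 3, 7, 6, 1
d = rank(density) − rank(species): 1, 3, 0, 2, -6, -2, 2; Σd² = 58
ρ = 1 − 6Σd² / [n(n²−1)] = 1 − 6×58 / (7×48) = 1 − 348/336 ≈ -0.036

-0.036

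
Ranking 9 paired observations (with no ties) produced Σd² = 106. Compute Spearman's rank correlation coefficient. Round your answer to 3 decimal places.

ρ = 1 − 6Σd² / [n(n²−1)] = 1 − 6×106 / (9×80)
  = 1 − 636/720 = 1 − 0.8833 ≈ 0.117

0.117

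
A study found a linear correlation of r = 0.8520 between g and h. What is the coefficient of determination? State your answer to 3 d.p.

r² = (0.8520)² = 0.726

0.726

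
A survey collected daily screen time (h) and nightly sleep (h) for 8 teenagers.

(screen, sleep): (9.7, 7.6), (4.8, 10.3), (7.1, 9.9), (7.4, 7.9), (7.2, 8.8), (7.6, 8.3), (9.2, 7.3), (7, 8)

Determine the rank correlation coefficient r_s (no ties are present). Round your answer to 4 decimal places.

Rank screen: 8, 1, 3, 5, 4, 6, 7, 2
Rank sleep: 2, 8, 7, 3, 6, 5, 1, 4
d = rank(screen) − rank(sleep): 6, -7, -4, 2, -2, 1, 6, -2; Σd² = 150
ρ = 1 − 6Σd² / [n(n²−1)] = 1 − 6×150 / (8×63) = 1 − 900/504 ≈ -0.7857

-0.7857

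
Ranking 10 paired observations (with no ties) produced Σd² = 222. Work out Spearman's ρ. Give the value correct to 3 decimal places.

-0.345

ρ = 1 − 6Σd² / [n(n²−1)] = 1 − 6×222 / (10×99)
  = 1 − 1332/990 = 1 − 1.3455 ≈ -0.345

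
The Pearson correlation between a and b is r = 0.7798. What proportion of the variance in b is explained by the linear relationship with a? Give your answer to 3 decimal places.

r² = (0.7798)² = 0.608

0.608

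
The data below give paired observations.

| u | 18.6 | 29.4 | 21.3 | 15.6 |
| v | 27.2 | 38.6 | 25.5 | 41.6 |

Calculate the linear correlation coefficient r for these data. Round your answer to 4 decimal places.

0.0842

n = 4, Σu = 84.9, Σv = 132.9, Σu² = 1907.37, Σv² = 4610.61, Σuv = 2832.87
nΣuv − ΣuΣv = 11331.48 − 11283.21 = 48.27
nΣu² − (Σu)² = 7629.48 − 7208.01 = 421.47; nΣv² − (Σv)² = 18442.44 − 17662.41 = 780.03
r = 48.27 / √(421.47 × 780.03) = 48.27 / 573.3753 ≈ 0.0842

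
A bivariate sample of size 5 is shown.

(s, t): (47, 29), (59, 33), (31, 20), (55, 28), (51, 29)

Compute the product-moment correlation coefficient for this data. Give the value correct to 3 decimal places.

n = 5, Σs = 243, Σt = 139, Σs² = 12277, Σt² = 3955, Σst = 6949
nΣst − ΣsΣt = 34745 − 33777 = 968
nΣs² − (Σs)² = 61385 − 59049 = 2336; nΣt² − (Σt)² = 19775 − 19321 = 454
r = 968 / √(2336 × 454) = 968 / 1029.8272 ≈ 0.940

0.940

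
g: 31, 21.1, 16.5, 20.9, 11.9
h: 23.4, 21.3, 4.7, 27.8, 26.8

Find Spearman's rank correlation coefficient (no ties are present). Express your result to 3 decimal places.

Rank g: 5, 4, 2, 3, 1
Rank h: 3, 2, 1, 5, 4
d = rank(g) − rank(h): 2, 2, 1, -2, -3; Σd² = 22
ρ = 1 − 6Σd² / [n(n²−1)] = 1 − 6×22 / (5×24) = 1 − 132/120 ≈ -0.100

-0.100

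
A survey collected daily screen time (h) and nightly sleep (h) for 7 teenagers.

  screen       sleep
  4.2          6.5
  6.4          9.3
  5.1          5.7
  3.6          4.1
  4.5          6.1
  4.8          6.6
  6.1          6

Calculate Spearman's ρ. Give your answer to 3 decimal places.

Rank screen: 2, 7, 5, 1, 3, 4, 6
Rank sleep: 5, 7, 2, 1, 4, 6, 3
d = rank(screen) − rank(sleep): -3, 0, 3, 0, -1, -2, 3; Σd² = 32
ρ = 1 − 6Σd² / [n(n²−1)] = 1 − 6×32 / (7×48) = 1 − 192/336 ≈ 0.429

0.429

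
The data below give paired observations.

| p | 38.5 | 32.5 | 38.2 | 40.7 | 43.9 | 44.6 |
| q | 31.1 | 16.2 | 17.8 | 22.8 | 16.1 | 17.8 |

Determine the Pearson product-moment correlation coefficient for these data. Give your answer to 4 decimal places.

-0.0548

n = 6, Σp = 238.4, Σq = 121.8, Σp² = 9570.6, Σq² = 2642.38, Σpq = 4832.44
nΣpq − ΣpΣq = 28994.64 − 29037.12 = -42.48
nΣp² − (Σp)² = 57423.6 − 56834.56 = 589.04; nΣq² − (Σq)² = 15854.28 − 14835.24 = 1019.04
r = -42.48 / √(589.04 × 1019.04) = -42.48 / 774.7615 ≈ -0.0548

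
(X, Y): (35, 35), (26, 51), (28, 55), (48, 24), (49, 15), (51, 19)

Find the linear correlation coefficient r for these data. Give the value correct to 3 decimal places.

n = 6, ΣX = 237, ΣY = 199, ΣX² = 9991, ΣY² = 8013, ΣXY = 6947
nΣXY − ΣXΣY = 41682 − 47163 = -5481
nΣX² − (ΣX)² = 59946 − 56169 = 3777; nΣY² − (ΣY)² = 48078 − 39601 = 8477
r = -5481 / √(3777 × 8477) = -5481 / 5658.4122 ≈ -0.969

-0.969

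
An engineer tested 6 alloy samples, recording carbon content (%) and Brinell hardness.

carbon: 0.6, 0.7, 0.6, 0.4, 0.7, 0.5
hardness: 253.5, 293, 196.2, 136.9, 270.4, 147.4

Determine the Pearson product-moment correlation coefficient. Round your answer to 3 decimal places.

0.932

n = 6, Σx = 3.5, Σy = 1297.4, Σx² = 2.11, Σy² = 302190.22, Σxy = 792.66
nΣxy − ΣxΣy = 4755.96 − 4540.9 = 215.06
nΣx² − (Σx)² = 12.66 − 12.25 = 0.41; nΣy² − (Σy)² = 1813141.32 − 1683246.76 = 129894.56
r = 215.06 / √(0.41 × 129894.56) = 215.06 / 230.7743 ≈ 0.932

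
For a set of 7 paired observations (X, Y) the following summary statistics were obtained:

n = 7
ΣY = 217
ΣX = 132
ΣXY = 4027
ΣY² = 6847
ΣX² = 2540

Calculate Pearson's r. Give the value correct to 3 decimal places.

-0.832

r = (nΣXY − ΣXΣY) / √[(nΣX² − (ΣX)²)(nΣY² − (ΣY)²)]
Numerator: 7×4027 − 132×217 = -455
Denominator: √[(17780 − 17424)(47929 − 47089)] = √[356 × 840] = 546.8455
r = -455 / 546.8455 ≈ -0.832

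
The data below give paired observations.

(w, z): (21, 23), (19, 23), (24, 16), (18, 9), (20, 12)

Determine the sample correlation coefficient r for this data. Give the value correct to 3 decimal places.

n = 5, Σw = 102, Σz = 83, Σw² = 2102, Σz² = 1539, Σwz = 1706
nΣwz − ΣwΣz = 8530 − 8466 = 64
nΣw² − (Σw)² = 10510 − 10404 = 106; nΣz² − (Σz)² = 7695 − 6889 = 806
r = 64 / √(106 × 806) = 64 / 292.2944 ≈ 0.219

0.219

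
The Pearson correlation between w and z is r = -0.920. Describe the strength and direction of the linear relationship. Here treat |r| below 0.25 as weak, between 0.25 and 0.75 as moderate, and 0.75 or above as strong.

strong negative

r = -0.920 < 0 so the relationship is negative.
|r| = 0.920, which falls in the strong range.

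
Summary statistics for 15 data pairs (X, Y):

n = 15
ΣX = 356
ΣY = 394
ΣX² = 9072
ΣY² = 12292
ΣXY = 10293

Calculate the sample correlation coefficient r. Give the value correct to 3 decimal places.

0.856

r = (nΣXY − ΣXΣY) / √[(nΣX² − (ΣX)²)(nΣY² − (ΣY)²)]
Numerator: 15×10293 − 356×394 = 14131
Denominator: √[(136080 − 126736)(184380 − 155236)] = √[9344 × 29144] = 16502.1676
r = 14131 / 16502.1676 ≈ 0.856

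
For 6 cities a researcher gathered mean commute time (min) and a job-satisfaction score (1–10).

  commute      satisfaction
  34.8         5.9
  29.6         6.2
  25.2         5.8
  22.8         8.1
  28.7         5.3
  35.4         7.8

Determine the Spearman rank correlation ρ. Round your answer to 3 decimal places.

0.029

Rank commute: 5, 4, 2, 1, 3, 6
Rank satisfaction: 3, 4, 2, 6, 1, 5
d = rank(commute) − rank(satisfaction): 2, 0, 0, -5, 2, 1; Σd² = 34
ρ = 1 − 6Σd² / [n(n²−1)] = 1 − 6×34 / (6×35) = 1 − 204/210 ≈ 0.029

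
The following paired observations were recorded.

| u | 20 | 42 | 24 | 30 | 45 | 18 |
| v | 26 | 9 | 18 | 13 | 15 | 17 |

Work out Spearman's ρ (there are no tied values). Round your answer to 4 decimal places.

-0.6571

Rank u: 2, 5, 3, 4, 6, 1
Rank v: 6, 1, 5, 2, 3, 4
d = rank(u) − rank(v): -4, 4, -2, 2, 3, -3; Σd² = 58
ρ = 1 − 6Σd² / [n(n²−1)] = 1 − 6×58 / (6×35) = 1 − 348/210 ≈ -0.6571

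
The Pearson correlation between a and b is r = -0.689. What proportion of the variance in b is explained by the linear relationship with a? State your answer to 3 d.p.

r² = (-0.689)² = 0.475

0.475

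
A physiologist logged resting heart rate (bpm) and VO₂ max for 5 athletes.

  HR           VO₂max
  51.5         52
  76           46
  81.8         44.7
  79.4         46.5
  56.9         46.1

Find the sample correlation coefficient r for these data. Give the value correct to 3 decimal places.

-0.748

n = 5, Σx = 345.6, Σy = 235.3, Σx² = 24661.46, Σy² = 11105.55, Σxy = 16145.65
nΣxy − ΣxΣy = 80728.25 − 81319.68 = -591.43
nΣx² − (Σx)² = 123307.3 − 119439.36 = 3867.94; nΣy² − (Σy)² = 55527.75 − 55366.09 = 161.66
r = -591.43 / √(3867.94 × 161.66) = -591.43 / 790.7536 ≈ -0.748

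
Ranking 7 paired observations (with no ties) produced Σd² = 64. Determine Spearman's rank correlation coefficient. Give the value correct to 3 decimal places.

-0.143

ρ = 1 − 6Σd² / [n(n²−1)] = 1 − 6×64 / (7×48)
  = 1 − 384/336 = 1 − 1.1429 ≈ -0.143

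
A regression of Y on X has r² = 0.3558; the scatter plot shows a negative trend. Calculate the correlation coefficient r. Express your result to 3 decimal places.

|r| = √0.3558 = 0.596
The association is negative, so r = −0.596.

-0.596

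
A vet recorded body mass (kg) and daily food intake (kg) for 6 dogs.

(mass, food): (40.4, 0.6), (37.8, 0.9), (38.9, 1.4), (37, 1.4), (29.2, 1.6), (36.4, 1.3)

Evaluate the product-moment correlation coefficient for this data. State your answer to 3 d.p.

-0.696

n = 6, Σx = 219.7, Σy = 7.2, Σx² = 8120.81, Σy² = 9.34, Σxy = 258.56
nΣxy − ΣxΣy = 1551.36 − 1581.84 = -30.48
nΣx² − (Σx)² = 48724.86 − 48268.09 = 456.77; nΣy² − (Σy)² = 56.04 − 51.84 = 4.2
r = -30.48 / √(456.77 × 4.2) = -30.48 / 43.7999 ≈ -0.696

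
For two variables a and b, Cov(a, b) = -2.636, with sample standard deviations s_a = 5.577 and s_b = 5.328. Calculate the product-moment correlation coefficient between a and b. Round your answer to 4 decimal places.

-0.0887

r = Cov(a,b) / (s_a · s_b) = -2.636 / (5.577 × 5.328)
  = -2.636 / 29.7143 ≈ -0.0887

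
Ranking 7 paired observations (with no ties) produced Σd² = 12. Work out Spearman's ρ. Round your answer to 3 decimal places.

ρ = 1 − 6Σd² / [n(n²−1)] = 1 − 6×12 / (7×48)
  = 1 − 72/336 = 1 − 0.2143 ≈ 0.786

0.786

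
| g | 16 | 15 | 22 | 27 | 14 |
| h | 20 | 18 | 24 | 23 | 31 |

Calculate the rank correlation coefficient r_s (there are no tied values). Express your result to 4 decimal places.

-0.1000

Rank g: 3, 2, 4, 5, 1
Rank h: 2, 1, 4, 3, 5
d = rank(g) − rank(h): 1, 1, 0, 2, -4; Σd² = 22
ρ = 1 − 6Σd² / [n(n²−1)] = 1 − 6×22 / (5×24) = 1 − 132/120 ≈ -0.1000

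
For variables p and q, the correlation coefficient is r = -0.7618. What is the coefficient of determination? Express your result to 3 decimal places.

r² = (-0.7618)² = 0.580

0.580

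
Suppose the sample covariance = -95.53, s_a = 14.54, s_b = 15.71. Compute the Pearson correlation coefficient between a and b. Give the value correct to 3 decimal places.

-0.418

r = Cov(a,b) / (s_a · s_b) = -95.53 / (14.54 × 15.71)
  = -95.53 / 228.4234 ≈ -0.418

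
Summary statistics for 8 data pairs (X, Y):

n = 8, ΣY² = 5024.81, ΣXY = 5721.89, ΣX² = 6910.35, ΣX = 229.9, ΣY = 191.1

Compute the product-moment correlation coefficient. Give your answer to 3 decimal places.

0.616

r = (nΣXY − ΣXΣY) / √[(nΣX² − (ΣX)²)(nΣY² − (ΣY)²)]
Numerator: 8×5721.89 − 229.9×191.1 = 1841.23
Denominator: √[(55282.8 − 52854.01)(40198.48 − 36519.21)] = √[2428.79 × 3679.27] = 2989.3434
r = 1841.23 / 2989.3434 ≈ 0.616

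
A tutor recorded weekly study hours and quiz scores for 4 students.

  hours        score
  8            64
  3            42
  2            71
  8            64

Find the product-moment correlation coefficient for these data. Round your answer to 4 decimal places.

n = 4, Σx = 21, Σy = 241, Σx² = 141, Σy² = 14997, Σxy = 1292
nΣxy − ΣxΣy = 5168 − 5061 = 107
nΣx² − (Σx)² = 564 − 441 = 123; nΣy² − (Σy)² = 59988 − 58081 = 1907
r = 107 / √(123 × 1907) = 107 / 484.3150 ≈ 0.2209

0.2209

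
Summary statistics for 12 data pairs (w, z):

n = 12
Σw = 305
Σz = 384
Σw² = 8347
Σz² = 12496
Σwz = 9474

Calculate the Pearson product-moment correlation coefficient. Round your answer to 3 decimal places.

r = (nΣwz − ΣwΣz) / √[(nΣw² − (Σw)²)(nΣz² − (Σz)²)]
Numerator: 12×9474 − 305×384 = -3432
Denominator: √[(100164 − 93025)(149952 − 147456)] = √[7139 × 2496] = 4221.2491
r = -3432 / 4221.2491 ≈ -0.813

-0.813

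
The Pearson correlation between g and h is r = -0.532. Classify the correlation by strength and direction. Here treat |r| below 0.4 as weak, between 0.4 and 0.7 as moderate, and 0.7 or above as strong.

r = -0.532 < 0 so the relationship is negative.
|r| = 0.532, which falls in the moderate range.

moderate negative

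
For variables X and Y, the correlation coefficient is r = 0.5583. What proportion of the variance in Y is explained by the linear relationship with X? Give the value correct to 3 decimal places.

r² = (0.5583)² = 0.312

0.312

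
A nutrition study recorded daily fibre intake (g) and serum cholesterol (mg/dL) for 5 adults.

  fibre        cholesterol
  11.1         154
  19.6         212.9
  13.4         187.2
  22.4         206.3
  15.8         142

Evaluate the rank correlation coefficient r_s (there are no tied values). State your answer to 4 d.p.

0.6000

Rank fibre: 1, 4, 2, 5, 3
Rank cholesterol: 2, 5, 3, 4, 1
d = rank(fibre) − rank(cholesterol): -1, -1, -1, 1, 2; Σd² = 8
ρ = 1 − 6Σd² / [n(n²−1)] = 1 − 6×8 / (5×24) = 1 − 48/120 ≈ 0.6000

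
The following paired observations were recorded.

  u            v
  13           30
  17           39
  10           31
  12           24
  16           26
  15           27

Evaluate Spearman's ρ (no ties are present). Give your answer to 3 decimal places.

0.200

Rank u: 3, 6, 1, 2, 5, 4
Rank v: 4, 6, 5, 1, 2, 3
d = rank(u) − rank(v): -1, 0, -4, 1, 3, 1; Σd² = 28
ρ = 1 − 6Σd² / [n(n²−1)] = 1 − 6×28 / (6×35) = 1 − 168/210 ≈ 0.200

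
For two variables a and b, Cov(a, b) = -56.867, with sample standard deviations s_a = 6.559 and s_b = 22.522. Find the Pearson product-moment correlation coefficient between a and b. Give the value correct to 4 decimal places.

r = Cov(a,b) / (s_a · s_b) = -56.867 / (6.559 × 22.522)
  = -56.867 / 147.7218 ≈ -0.3850

-0.3850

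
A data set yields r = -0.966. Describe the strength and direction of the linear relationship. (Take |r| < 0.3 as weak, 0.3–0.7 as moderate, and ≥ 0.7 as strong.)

r = -0.966 < 0 so the relationship is negative.
|r| = 0.966, which falls in the strong range.

strong negative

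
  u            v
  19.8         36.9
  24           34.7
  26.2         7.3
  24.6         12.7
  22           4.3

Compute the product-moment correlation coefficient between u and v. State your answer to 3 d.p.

n = 5, Σu = 116.6, Σv = 95.9, Σu² = 2743.64, Σv² = 2798.77, Σuv = 2161.7
nΣuv − ΣuΣv = 10808.5 − 11181.94 = -373.44
nΣu² − (Σu)² = 13718.2 − 13595.56 = 122.64; nΣv² − (Σv)² = 13993.85 − 9196.81 = 4797.04
r = -373.44 / √(122.64 × 4797.04) = -373.44 / 767.0130 ≈ -0.487

-0.487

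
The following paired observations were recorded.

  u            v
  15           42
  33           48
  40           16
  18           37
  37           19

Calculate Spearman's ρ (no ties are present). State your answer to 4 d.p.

-0.7000

Rank u: 1, 3, 5, 2, 4
Rank v: 4, 5, 1, 3, 2
d = rank(u) − rank(v): -3, -2, 4, -1, 2; Σd² = 34
ρ = 1 − 6Σd² / [n(n²−1)] = 1 − 6×34 / (5×24) = 1 − 204/120 ≈ -0.7000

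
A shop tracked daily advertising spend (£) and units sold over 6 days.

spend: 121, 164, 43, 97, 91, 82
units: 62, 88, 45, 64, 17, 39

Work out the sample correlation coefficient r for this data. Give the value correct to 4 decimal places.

0.6931

n = 6, Σx = 598, Σy = 315, Σx² = 67800, Σy² = 19519, Σxy = 34822
nΣxy − ΣxΣy = 208932 − 188370 = 20562
nΣx² − (Σx)² = 406800 − 357604 = 49196; nΣy² − (Σy)² = 117114 − 99225 = 17889
r = 20562 / √(49196 × 17889) = 20562 / 29665.9273 ≈ 0.6931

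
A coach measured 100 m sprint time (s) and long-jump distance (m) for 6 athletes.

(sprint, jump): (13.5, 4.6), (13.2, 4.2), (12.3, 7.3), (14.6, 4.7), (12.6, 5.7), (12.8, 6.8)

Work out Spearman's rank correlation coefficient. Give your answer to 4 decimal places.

Rank sprint: 5, 4, 1, 6, 2, 3
Rank jump: 2, 1, 6, 3, 4, 5
d = rank(sprint) − rank(jump): 3, 3, -5, 3, -2, -2; Σd² = 60
ρ = 1 − 6Σd² / [n(n²−1)] = 1 − 6×60 / (6×35) = 1 − 360/210 ≈ -0.7143

-0.7143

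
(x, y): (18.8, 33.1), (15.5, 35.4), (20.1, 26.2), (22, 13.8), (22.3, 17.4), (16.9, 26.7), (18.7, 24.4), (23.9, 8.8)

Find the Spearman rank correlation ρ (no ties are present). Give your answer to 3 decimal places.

-0.857

Rank x: 4, 1, 5, 6, 7, 2, 3, 8
Rank y: 7, 8, 5, 2, 3, 6, 4, 1
d = rank(x) − rank(y): -3, -7, 0, 4, 4, -4, -1, 7; Σd² = 156
ρ = 1 − 6Σd² / [n(n²−1)] = 1 − 6×156 / (8×63) = 1 − 936/504 ≈ -0.857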